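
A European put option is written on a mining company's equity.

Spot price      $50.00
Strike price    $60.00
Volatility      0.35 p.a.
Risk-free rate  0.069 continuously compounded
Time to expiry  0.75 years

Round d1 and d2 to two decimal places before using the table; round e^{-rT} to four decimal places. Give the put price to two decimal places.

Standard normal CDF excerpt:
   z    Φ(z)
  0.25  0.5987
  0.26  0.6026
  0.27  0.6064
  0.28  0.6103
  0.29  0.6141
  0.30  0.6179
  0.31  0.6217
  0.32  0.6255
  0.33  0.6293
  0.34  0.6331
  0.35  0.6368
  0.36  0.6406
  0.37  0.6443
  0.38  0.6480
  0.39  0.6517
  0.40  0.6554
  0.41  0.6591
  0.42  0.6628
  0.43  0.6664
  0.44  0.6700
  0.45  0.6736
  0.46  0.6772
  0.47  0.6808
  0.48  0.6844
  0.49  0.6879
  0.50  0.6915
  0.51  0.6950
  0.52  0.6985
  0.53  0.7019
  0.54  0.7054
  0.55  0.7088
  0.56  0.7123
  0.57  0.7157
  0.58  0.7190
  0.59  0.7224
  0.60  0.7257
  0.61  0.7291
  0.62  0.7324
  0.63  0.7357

σ√T = 0.35·√0.75 = 0.3031
ln(S/K) + (r + σ²/2)T = ln(50/60) + (0.069 + 0.35²/2)·0.75 = -0.1823 + 0.0977 = -0.0846
d₁ = -0.0846 / 0.3031 = -0.2792 ≈ -0.28
d₂ = d₁ − σ√T = -0.2792 − 0.3031 = -0.5823 ≈ -0.58
exp(−rT) = exp(−0.069·0.75) = 0.9496
N(−d₂) = N(0.58) = 0.7190;  N(−d₁) = N(0.28) = 0.6103
P = 60·0.9496·0.7190 − 50·0.6103 = 40.9657 − 30.5150 = 10.4507

$10.45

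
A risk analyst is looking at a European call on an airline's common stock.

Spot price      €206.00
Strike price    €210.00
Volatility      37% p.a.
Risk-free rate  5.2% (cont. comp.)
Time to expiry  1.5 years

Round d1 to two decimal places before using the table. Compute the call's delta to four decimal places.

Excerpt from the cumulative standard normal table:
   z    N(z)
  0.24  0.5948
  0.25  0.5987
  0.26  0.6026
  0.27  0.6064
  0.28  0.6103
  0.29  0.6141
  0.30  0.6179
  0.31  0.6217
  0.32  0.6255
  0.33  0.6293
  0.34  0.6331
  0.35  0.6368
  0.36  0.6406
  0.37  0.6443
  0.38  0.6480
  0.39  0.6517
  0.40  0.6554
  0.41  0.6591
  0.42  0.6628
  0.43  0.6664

σ√T = 0.37·√1.5 = 0.4532
d₁ = [ln(206/210) + (0.052 + 0.37²/2)·1.5] / 0.4532 = [-0.0192 + 0.1807] / 0.4532 = 0.3563 ≈ 0.36
N(d₁) = N(0.36) = 0.6406
Δ_call = N(d₁) = 0.6406

0.6406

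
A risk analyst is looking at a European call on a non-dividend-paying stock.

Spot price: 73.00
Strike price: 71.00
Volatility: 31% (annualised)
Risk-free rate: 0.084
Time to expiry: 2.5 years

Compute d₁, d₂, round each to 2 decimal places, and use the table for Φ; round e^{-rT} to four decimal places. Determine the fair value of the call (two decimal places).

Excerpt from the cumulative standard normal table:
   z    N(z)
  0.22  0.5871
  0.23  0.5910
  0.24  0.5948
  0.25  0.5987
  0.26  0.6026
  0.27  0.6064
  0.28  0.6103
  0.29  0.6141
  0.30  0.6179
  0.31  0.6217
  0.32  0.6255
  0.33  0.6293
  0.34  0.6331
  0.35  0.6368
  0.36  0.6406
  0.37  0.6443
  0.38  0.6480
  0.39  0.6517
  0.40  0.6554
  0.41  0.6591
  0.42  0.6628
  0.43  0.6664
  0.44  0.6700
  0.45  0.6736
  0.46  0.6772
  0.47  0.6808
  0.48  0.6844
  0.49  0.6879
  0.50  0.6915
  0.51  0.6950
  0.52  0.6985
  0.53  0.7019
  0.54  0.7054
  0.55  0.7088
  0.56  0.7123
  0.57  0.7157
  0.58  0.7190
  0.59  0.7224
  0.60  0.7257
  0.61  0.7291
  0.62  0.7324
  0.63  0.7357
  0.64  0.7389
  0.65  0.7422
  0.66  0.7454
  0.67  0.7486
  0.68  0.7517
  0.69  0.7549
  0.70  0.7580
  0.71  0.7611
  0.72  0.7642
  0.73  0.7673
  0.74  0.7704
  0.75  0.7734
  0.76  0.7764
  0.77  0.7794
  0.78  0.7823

21.78

σ√T = 0.31·√2.5 = 0.4902
d₁ = [ln(73/71) + (0.084 + ½·0.31²)·2.5] / (σ√T) = (0.0278 + 0.3301) / 0.4902 = 0.7302 which rounds to 0.73
d₂ = 0.7302 − 0.4902 = 0.2400 which rounds to 0.24
exp(−rT) = exp(−0.084·2.5) = 0.8106
N(d₁) = N(0.73) = 0.7673;  N(d₂) = N(0.24) = 0.5948
C = 73·0.7673 − 71·0.8106·0.5948 = 56.0129 − 34.2323 = 21.7806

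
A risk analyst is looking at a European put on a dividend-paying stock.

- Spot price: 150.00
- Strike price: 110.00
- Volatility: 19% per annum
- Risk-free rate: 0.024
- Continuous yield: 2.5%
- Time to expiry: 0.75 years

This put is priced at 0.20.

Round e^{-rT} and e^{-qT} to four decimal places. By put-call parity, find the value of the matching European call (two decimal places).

exp(−qT) = exp(−0.025·0.75) = 0.9814;  exp(−rT) = exp(−0.024·0.75) = 0.9822
Put-call parity: C − P = S·e^(−qT) − K·e^(−rT) = 150·0.9814 − 110·0.9822 = 147.2100 − 108.0420 = 39.1680
C = P + (C − P) = 0.20 + (39.1680) = 39.3680

39.37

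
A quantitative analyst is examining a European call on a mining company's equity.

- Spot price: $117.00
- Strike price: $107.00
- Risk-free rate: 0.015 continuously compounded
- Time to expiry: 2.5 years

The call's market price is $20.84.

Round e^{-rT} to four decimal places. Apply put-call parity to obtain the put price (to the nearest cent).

$6.90

e^(−rT) = e^(−0.015·2.5) = 0.9632
Put-call parity: C − P = S − K·e^(−rT) = 117 − 107·0.9632 = 117 − 103.0624 = 13.9376
P = C − (C − P) = 20.84 − (13.9376) = 6.9024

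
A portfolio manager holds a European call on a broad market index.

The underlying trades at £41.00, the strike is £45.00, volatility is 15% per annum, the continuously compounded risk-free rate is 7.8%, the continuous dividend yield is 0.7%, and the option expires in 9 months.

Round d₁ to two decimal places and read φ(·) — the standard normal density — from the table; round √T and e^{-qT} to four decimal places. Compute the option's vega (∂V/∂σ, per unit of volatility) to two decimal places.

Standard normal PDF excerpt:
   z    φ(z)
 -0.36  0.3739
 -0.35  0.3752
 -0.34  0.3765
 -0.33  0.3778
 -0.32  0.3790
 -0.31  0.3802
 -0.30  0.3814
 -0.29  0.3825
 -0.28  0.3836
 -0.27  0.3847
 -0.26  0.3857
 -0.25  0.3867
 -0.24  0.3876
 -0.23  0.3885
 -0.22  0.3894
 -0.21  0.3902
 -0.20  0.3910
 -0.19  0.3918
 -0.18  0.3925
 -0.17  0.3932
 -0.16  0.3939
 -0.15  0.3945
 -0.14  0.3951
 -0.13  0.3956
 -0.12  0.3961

13.69

T = 0.75;  σ√T = 0.1299
d₁ = [ln(41/45) + (0.078 − 0.007 + 0.15²/2)·0.75] / 0.1299 = [-0.0931 + 0.0617] / 0.1299 = -0.2417 ≈ -0.24
√T = √0.75 = 0.8660
φ(d₁) = φ(-0.24) = 0.3876
exp(−qT) = exp(−0.007·0.75) = 0.9948
vega = S·exp(−qT)·φ(d₁)·√T = 41·0.9948·0.3876·0.8660 = 13.6906
(Call and put vega coincide under Black-Scholes.)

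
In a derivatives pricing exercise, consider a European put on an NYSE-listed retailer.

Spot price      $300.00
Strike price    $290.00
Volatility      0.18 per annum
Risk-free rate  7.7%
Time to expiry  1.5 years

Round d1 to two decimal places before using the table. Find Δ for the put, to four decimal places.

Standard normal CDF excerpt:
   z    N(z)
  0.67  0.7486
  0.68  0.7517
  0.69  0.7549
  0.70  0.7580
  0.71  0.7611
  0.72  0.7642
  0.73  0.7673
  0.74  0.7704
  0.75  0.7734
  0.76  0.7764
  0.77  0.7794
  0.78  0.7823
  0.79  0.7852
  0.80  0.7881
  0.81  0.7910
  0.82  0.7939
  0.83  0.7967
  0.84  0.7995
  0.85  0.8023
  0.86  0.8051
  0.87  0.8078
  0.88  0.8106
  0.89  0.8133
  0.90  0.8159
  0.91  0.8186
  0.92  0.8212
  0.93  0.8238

σ√T = 0.18·√1.5 = 0.2205
ln(S/K) + (r + σ²/2)T = ln(300/290) + (0.077 + 0.18²/2)·1.5 = 0.0339 + 0.1398 = 0.1737
d₁ = 0.1737 / 0.2205 = 0.7879 ≈ 0.79
N(d₁) = N(0.79) = 0.7852
Δ_put = N(d₁) − 1 = 0.7852 − 1 = -0.2148

-0.2148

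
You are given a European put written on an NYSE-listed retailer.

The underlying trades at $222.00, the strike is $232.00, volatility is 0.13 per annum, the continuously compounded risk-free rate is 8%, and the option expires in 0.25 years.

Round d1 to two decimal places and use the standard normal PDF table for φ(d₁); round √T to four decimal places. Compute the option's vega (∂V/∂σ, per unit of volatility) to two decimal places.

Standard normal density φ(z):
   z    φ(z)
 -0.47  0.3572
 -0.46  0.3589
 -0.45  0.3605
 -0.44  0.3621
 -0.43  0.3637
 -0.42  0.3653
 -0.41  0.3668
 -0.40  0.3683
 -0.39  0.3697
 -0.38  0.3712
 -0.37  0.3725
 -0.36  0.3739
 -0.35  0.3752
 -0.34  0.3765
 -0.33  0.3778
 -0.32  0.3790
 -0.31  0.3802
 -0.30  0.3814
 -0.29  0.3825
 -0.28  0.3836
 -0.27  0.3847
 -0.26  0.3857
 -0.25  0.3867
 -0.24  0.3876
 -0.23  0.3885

41.79

σ√T = 0.13·√0.25 = 0.0650
d₁ = [ln(222/232) + (0.08 + 0.13²/2)·0.25] / 0.0650 = [-0.0441 + 0.0221] / 0.0650 = -0.3377 ≈ -0.34
√T = √0.25 = 0.5000
φ(d₁) = φ(-0.34) = 0.3765
vega = S·φ(d₁)·√T = 222·0.3765·0.5000 = 41.7915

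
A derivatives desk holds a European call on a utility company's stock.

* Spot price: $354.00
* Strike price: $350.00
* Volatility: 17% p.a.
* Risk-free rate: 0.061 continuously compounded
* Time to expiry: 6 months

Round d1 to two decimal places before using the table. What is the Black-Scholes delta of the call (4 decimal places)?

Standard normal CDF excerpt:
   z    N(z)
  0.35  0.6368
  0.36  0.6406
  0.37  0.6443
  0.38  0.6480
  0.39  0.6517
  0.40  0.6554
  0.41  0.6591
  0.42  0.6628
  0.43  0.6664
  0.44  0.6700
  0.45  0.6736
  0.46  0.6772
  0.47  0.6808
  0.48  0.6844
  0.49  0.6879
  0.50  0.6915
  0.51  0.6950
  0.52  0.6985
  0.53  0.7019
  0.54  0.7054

0.6591

σ√T = 0.17·√0.5 = 0.1202
d₁ = [ln(354/350) + (0.061 + 0.17²/2)·0.5] / 0.1202 = [0.0114 + 0.0377] / 0.1202 = 0.4084 which rounds to 0.41
N(d₁) = N(0.41) = 0.6591
Δ_call = N(d₁) = 0.6591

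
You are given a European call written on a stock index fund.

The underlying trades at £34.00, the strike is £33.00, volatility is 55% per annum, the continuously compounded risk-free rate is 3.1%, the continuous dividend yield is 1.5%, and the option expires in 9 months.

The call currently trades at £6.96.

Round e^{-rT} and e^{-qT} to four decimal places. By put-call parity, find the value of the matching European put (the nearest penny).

£5.58

e^(−qT) = e^(−0.015·0.75) = 0.9888;  e^(−rT) = e^(−0.031·0.75) = 0.9770
Put-call parity: C − P = S·e^(−qT) − K·e^(−rT) = 34·0.9888 − 33·0.9770 = 33.6192 − 32.2410 = 1.3782
P = C − (C − P) = 6.96 − (1.3782) = 5.5818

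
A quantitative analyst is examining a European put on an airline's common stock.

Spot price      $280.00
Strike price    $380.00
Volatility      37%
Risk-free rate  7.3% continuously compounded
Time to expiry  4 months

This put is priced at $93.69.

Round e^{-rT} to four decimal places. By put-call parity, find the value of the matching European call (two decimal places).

$2.81

exp(−rT) = exp(−0.073·0.3333) = 0.9760
Put-call parity: C − P = S − K·e^(−rT) = 280 − 380·0.9760 = 280 − 370.8800 = -90.8800
C = P + (C − P) = 93.69 + (-90.8800) = 2.8100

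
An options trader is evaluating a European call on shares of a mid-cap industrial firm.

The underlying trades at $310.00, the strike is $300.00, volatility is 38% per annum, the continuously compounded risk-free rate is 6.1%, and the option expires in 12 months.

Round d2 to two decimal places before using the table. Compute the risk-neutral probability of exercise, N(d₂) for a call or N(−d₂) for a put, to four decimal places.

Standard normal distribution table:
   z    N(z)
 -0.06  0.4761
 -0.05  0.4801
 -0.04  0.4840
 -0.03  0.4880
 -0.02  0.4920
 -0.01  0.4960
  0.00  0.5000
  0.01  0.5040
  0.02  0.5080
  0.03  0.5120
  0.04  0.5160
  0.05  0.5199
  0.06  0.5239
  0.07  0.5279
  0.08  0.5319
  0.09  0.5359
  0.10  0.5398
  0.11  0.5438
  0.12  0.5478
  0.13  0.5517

0.5239

σ√T = 0.38 × 1.0000 = 0.3800
ln(S/K) + (r + σ²/2)T = ln(310/300) + (0.061 + 0.38²/2)·1 = 0.0328 + 0.1332 = 0.1660
d₁ = 0.1660 / 0.3800 = 0.4368 ⇒ 0.44
d₂ = d₁ − σ√T = 0.4368 − 0.3800 = 0.0568 ⇒ 0.06
Pr(exercise) under Q = N(d₂) = 0.5239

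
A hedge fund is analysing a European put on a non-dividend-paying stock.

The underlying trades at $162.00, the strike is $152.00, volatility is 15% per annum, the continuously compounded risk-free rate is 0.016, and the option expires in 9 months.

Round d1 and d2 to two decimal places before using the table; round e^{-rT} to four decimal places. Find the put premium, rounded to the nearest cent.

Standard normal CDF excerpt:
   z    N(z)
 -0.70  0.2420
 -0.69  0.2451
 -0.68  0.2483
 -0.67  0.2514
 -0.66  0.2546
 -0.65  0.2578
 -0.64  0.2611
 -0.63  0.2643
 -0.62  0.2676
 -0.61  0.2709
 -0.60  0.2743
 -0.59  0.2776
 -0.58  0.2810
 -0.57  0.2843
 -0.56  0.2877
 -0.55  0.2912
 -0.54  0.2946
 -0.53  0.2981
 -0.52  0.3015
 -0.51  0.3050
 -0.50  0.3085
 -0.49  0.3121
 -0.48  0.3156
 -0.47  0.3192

σ√T = 0.15·√0.75 = 0.1299
ln(S/K) + (r + σ²/2)T = ln(162/152) + (0.016 + 0.15²/2)·0.75 = 0.0637 + 0.0204 = 0.0842
d₁ = 0.0842 / 0.1299 = 0.6478 which rounds to 0.65
d₂ = d₁ − σ√T = 0.6478 − 0.1299 = 0.5179 which rounds to 0.52
exp(−rT) = exp(−0.016·0.75) = 0.9881
P = 152·0.9881·N(-0.52) − 162·N(-0.65) = 152·0.9881·0.3015 − 162·0.2578 = 45.2826 − 41.7636 = 3.5190

$3.52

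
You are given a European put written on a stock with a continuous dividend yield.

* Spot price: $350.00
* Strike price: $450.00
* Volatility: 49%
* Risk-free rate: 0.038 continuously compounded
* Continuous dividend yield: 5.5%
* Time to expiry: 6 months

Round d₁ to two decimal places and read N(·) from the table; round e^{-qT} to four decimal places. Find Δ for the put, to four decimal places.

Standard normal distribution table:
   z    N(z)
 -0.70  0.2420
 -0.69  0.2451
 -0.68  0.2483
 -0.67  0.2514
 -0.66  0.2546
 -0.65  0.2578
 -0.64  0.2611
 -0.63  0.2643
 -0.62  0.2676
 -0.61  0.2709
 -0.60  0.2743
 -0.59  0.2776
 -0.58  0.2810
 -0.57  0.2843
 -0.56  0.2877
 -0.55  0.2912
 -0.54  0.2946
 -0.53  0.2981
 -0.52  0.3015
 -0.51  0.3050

-0.6995

σ√T = 0.49·√0.5 = 0.3465
ln(S/K) + (r − q + σ²/2)T = ln(350/450) + (0.038 − 0.055 + 0.49²/2)·0.5 = -0.2513 + 0.0515 = -0.1998
d₁ = -0.1998 / 0.3465 = -0.5766 ⇒ -0.58
N(d₁) = N(-0.58) = 0.2810
Δ_put = e^(−qT)·(N(d₁) − 1) = 0.9729·(0.2810 − 1) = -0.6995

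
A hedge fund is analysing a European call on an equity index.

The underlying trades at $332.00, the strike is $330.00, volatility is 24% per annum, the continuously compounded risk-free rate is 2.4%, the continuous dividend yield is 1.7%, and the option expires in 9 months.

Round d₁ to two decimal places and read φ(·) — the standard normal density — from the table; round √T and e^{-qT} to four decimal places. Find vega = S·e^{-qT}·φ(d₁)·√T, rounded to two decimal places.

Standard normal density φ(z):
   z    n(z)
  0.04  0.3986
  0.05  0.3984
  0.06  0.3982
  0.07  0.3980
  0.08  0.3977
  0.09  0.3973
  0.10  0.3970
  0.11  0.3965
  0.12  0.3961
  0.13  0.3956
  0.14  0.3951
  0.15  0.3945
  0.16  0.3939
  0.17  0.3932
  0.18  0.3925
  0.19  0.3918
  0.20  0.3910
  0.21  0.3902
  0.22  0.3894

σ√T = 0.24 × 0.8660 = 0.2078
d₁ = [ln(332/330) + (0.024 − 0.017 + 0.24²/2)·0.75] / 0.2078 = [0.0060 + 0.0268] / 0.2078 = 0.1583 ⇒ 0.16
√T = √0.75 = 0.8660
φ(d₁) = φ(0.16) = 0.3939
e^(−qT) = e^(−0.017·0.75) = 0.9873
vega = S·e^(−qT)·φ(d₁)·√T = 332·0.9873·0.3939·0.8660 = 111.8127

111.81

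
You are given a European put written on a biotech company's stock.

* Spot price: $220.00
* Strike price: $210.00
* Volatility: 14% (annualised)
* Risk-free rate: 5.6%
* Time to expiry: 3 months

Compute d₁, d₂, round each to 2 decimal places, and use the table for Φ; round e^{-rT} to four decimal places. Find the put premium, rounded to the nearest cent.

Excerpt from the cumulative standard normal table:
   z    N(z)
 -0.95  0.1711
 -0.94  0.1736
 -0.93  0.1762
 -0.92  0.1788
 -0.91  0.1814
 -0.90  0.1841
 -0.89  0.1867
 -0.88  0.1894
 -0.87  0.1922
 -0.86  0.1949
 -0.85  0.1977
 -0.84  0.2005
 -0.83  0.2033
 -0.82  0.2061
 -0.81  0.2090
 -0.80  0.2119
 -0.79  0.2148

$1.60

σ√T = 0.14·√0.25 = 0.0700
d₁ = [ln(220/210) + (0.056 + ½·0.14²)·0.25] / (σ√T) = (0.0465 + 0.0164) / 0.0700 = 0.8996 ⇒ 0.90
d₂ = 0.8996 − 0.0700 = 0.8296 ⇒ 0.83
e^(−rT) = e^(−0.056·0.25) = 0.9861
N(−d₂) = N(-0.83) = 0.2033;  N(−d₁) = N(-0.90) = 0.1841
P = 210·0.9861·0.2033 − 220·0.1841 = 42.0996 − 40.5020 = 1.5976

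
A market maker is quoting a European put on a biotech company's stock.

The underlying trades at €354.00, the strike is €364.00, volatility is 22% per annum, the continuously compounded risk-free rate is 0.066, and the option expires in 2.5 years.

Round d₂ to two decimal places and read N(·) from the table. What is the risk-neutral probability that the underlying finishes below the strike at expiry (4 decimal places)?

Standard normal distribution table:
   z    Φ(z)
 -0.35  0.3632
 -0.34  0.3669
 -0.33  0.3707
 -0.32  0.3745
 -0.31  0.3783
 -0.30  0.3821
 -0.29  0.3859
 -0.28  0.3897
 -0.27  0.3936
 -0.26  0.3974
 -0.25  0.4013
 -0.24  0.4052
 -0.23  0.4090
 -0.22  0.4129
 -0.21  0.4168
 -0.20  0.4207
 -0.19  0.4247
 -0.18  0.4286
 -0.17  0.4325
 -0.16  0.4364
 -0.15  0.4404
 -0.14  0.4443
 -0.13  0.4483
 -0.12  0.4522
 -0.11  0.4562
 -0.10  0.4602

σ√T = 0.22·√2.5 = 0.3479
d₁ = [ln(354/364) + (0.066 + 0.22²/2)·2.5] / 0.3479 = [-0.0279 + 0.2255] / 0.3479 = 0.5682 ≈ 0.57
d₂ = d₁ − σ√T = 0.5682 − 0.3479 = 0.2203 ≈ 0.22
Risk-neutral Pr[S_T < K] = N(−d₂) = N(-0.22) = 0.4129

0.4129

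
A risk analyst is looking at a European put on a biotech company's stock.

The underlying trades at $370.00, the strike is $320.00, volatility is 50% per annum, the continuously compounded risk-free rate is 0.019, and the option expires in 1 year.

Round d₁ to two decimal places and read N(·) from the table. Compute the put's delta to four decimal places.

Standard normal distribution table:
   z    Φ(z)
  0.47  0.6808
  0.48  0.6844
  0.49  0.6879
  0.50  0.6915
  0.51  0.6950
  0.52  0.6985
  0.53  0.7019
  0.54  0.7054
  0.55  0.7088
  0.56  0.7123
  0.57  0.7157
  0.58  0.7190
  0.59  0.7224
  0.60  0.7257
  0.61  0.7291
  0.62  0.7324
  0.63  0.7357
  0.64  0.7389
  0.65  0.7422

σ√T = 0.5·√1 = 0.5000
d₁ = [ln(370/320) + (0.019 + 0.5²/2)·1] / 0.5000 = [0.1452 + 0.1440] / 0.5000 = 0.5784 ≈ 0.58
N(d₁) = N(0.58) = 0.7190
Δ_put = N(d₁) − 1 = 0.7190 − 1 = -0.2810

-0.2810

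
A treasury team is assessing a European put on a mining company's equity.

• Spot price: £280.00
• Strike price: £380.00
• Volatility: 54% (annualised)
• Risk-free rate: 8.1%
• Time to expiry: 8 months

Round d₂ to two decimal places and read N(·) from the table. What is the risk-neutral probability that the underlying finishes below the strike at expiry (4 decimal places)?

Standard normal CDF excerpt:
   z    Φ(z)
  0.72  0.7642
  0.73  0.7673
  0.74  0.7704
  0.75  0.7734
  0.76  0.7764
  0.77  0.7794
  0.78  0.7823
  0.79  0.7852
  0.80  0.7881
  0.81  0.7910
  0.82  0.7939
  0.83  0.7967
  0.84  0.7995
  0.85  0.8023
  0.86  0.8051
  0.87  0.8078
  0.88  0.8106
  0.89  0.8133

0.7852

T = 0.6667;  σ√T = 0.4409
d₁ = [ln(280/380) + (0.081 + 0.54²/2)·0.6667] / 0.4409 = [-0.3054 + 0.1512] / 0.4409 = -0.3497 ≈ -0.35
d₂ = d₁ − σ√T = -0.3497 − 0.4409 = -0.7906 ≈ -0.79
Risk-neutral Pr[S_T < K] = N(−d₂) = N(0.79) = 0.7852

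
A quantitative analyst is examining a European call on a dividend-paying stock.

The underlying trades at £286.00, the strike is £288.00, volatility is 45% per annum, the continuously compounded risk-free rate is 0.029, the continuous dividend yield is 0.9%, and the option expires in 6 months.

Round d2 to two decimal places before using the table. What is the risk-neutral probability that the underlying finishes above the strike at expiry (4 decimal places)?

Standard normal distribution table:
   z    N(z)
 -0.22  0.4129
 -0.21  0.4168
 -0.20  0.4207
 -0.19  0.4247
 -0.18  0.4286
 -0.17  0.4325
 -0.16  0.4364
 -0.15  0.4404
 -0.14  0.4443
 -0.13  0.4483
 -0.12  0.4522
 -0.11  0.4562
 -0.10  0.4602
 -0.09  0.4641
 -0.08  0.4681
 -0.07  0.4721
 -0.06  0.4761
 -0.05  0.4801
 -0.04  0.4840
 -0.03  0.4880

σ√T = 0.45 × 0.7071 = 0.3182
d₁ = [ln(286/288) + (0.029 − 0.009 + 0.45²/2)·0.5] / 0.3182 = [-0.0070 + 0.0606] / 0.3182 = 0.1686 ≈ 0.17
d₂ = d₁ − σ√T = 0.1686 − 0.3182 = -0.1496 ≈ -0.15
Risk-neutral Pr[S_T > K] = N(d₂) = N(-0.15) = 0.4404

0.4404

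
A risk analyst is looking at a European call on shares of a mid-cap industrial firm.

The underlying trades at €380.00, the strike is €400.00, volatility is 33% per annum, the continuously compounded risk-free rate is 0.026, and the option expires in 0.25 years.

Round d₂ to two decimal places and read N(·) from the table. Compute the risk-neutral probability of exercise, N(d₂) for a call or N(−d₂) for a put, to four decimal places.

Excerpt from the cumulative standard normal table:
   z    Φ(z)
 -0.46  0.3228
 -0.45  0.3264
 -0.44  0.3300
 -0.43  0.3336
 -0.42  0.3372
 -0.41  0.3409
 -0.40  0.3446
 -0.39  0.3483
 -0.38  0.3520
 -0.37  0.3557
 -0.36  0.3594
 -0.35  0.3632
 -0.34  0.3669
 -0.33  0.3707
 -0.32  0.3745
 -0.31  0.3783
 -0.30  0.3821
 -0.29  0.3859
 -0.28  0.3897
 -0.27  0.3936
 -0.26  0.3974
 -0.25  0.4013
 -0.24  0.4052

0.3632

T = 0.25;  σ√T = 0.1650
d₁ = [ln(380/400) + (0.026 + 0.33²/2)·0.25] / 0.1650 = [-0.0513 + 0.0201] / 0.1650 = -0.1890 → -0.19
d₂ = d₁ − σ√T = -0.1890 − 0.1650 = -0.3540 → -0.35
Pr(exercise) under Q = N(d₂) = 0.3632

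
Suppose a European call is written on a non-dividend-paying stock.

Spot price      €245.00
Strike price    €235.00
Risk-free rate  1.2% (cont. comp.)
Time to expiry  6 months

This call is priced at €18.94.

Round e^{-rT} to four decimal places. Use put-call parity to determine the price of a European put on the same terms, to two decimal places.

€7.53

exp(−rT) = exp(−0.012·0.5) = 0.9940
Put-call parity: C − P = S − K·e^(−rT) = 245 − 235·0.9940 = 245 − 233.5900 = 11.4100
P = C − (C − P) = 18.94 − (11.4100) = 7.5300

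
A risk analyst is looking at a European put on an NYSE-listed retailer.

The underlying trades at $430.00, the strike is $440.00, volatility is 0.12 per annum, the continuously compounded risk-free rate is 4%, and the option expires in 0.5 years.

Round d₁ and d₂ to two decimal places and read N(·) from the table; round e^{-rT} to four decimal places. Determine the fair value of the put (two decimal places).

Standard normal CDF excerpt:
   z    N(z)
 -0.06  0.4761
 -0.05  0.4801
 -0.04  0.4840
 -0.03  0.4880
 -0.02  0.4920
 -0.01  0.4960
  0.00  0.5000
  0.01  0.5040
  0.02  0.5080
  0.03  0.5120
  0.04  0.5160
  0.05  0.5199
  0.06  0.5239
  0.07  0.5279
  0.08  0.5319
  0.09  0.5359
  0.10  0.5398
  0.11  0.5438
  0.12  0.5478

σ√T = 0.12 × 0.7071 = 0.0849
d₁ = [ln(430/440) + (0.04 + 0.12²/2)·0.5] / 0.0849 = [-0.0230 + 0.0236] / 0.0849 = 0.0072 → 0.01
d₂ = d₁ − σ√T = 0.0072 − 0.0849 = -0.0777 → -0.08
exp(−rT) = exp(−0.04·0.5) = 0.9802
N(−d₂) = N(0.08) = 0.5319;  N(−d₁) = N(-0.01) = 0.4960
P = 440·0.9802·0.5319 − 430·0.4960 = 229.4021 − 213.2800 = 16.1221

$16.12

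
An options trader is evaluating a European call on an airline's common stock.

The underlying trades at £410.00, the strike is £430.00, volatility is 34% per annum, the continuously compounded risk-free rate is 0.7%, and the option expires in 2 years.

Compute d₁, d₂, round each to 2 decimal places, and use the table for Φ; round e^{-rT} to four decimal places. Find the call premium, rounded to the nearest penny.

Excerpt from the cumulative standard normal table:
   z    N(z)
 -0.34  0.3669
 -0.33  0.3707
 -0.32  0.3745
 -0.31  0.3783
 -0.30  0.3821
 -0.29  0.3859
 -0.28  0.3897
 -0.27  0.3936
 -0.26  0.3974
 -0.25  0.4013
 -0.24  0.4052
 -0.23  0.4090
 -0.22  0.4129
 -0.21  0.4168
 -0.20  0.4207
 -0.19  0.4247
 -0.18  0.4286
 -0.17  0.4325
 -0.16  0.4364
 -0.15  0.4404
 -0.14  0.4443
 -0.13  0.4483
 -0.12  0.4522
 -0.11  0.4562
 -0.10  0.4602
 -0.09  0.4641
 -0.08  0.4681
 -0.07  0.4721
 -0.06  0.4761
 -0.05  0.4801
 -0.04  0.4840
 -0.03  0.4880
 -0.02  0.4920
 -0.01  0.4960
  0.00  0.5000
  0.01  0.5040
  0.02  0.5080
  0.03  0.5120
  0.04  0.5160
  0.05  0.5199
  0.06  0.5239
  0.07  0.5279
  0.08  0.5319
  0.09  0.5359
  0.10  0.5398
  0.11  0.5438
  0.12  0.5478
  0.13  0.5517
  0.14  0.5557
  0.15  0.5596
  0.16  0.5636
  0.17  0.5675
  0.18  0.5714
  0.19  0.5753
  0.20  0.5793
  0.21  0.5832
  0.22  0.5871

σ√T = 0.34·√2 = 0.4808
d₁ = [ln(410/430) + (0.007 + 0.34²/2)·2] / 0.4808 = [-0.0476 + 0.1296] / 0.4808 = 0.1705 → 0.17
d₂ = d₁ − σ√T = 0.1705 − 0.4808 = -0.3104 → -0.31
e^(−rT) = e^(−0.007·2) = 0.9861
C = 410·N(0.17) − 430·0.9861·N(-0.31) = 410·0.5675 − 430·0.9861·0.3783 = 232.6750 − 160.4079 = 72.2671

£72.27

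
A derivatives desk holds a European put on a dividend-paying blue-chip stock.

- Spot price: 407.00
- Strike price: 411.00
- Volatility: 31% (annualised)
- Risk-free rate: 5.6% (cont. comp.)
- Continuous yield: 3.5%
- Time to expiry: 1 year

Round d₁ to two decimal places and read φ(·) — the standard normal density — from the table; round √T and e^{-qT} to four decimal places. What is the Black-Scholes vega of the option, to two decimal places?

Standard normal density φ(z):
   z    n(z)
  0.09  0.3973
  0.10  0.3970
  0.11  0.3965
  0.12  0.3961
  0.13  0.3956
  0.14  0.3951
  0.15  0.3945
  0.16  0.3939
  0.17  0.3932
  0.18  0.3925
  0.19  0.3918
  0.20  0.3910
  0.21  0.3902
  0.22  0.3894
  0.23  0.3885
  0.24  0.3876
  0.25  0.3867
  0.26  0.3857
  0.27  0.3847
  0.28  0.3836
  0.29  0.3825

σ√T = 0.31·√1 = 0.3100
d₁ = [ln(407/411) + (0.056 − 0.035 + 0.31²/2)·1] / 0.3100 = [-0.0098 + 0.0691] / 0.3100 = 0.1912 ⇒ 0.19
√T = √1 = 1.0000
φ(d₁) = φ(0.19) = 0.3918
exp(−qT) = exp(−0.035·1) = 0.9656
vega = S·exp(−qT)·φ(d₁)·√T = 407·0.9656·0.3918·1.0000 = 153.9771
(Vega is the same for a European call and put with the same parameters.)

153.98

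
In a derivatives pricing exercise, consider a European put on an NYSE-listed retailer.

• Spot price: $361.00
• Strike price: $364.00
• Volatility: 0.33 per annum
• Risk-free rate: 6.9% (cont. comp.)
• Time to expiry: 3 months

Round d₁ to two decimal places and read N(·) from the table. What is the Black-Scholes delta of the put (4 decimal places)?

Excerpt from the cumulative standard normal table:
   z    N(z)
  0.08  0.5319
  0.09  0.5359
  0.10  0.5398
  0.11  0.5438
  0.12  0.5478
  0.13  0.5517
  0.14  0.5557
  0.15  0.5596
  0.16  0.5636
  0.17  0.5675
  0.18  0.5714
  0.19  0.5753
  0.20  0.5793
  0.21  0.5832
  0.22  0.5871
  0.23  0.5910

T = 0.25;  σ√T = 0.1650
d₁ = [ln(361/364) + (0.069 + 0.33²/2)·0.25] / 0.1650 = [-0.0083 + 0.0309] / 0.1650 = 0.1369 ⇒ 0.14
N(d₁) = N(0.14) = 0.5557
Δ_put = N(d₁) − 1 = 0.5557 − 1 = -0.4443

-0.4443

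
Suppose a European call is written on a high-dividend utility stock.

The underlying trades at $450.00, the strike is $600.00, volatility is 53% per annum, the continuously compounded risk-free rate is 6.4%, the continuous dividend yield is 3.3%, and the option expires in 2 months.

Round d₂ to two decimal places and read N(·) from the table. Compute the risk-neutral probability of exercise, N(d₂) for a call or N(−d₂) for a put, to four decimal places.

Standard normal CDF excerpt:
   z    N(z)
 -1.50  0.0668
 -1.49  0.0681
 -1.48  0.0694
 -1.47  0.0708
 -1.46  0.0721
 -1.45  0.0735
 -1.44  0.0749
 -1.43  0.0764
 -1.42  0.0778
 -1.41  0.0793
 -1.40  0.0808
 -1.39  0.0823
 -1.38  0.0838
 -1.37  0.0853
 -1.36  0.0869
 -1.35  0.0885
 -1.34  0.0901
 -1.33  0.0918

0.0793

σ√T = 0.53 × 0.4082 = 0.2164
d₁ = [ln(450/600) + (0.064 − 0.033 + 0.53²/2)·0.1667] / 0.2164 = [-0.2877 + 0.0286] / 0.2164 = -1.1975 which rounds to -1.20
d₂ = d₁ − σ√T = -1.1975 − 0.2164 = -1.4139 which rounds to -1.41
Pr(exercise) under Q = N(d₂) = 0.0793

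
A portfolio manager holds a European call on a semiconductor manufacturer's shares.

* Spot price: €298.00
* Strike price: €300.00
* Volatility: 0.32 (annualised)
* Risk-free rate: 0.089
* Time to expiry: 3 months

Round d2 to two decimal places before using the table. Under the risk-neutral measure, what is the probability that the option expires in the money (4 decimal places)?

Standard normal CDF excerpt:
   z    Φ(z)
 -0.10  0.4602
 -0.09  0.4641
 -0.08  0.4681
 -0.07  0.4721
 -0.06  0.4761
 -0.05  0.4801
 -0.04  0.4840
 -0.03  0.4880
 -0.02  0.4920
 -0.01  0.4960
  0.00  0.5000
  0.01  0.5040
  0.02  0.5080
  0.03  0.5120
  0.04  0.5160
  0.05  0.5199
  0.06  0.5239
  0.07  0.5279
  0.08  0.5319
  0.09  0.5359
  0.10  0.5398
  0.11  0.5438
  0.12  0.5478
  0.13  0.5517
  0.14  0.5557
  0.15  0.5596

σ√T = 0.32·√0.25 = 0.1600
ln(S/K) + (r + σ²/2)T = ln(298/300) + (0.089 + 0.32²/2)·0.25 = -0.0067 + 0.0350 = 0.0284
d₁ = 0.0284 / 0.1600 = 0.1773 which rounds to 0.18
d₂ = d₁ − σ√T = 0.1773 − 0.1600 = 0.0173 which rounds to 0.02
Risk-neutral Pr[S_T > K] = N(d₂) = N(0.02) = 0.5080

0.5080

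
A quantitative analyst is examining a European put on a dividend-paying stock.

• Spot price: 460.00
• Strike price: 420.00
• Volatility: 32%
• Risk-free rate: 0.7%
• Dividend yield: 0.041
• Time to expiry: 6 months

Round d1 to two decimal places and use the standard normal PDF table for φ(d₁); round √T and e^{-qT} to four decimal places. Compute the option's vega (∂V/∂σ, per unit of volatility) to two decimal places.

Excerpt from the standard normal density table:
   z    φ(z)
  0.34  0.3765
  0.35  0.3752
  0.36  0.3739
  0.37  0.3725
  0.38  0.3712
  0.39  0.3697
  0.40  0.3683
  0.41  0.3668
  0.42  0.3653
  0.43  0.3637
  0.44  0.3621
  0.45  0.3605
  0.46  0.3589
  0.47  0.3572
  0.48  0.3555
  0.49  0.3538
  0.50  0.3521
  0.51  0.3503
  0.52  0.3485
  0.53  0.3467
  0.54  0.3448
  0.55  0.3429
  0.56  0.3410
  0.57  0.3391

T = 0.5;  σ√T = 0.2263
d₁ = [ln(460/420) + (0.007 − 0.041 + 0.32²/2)·0.5] / 0.2263 = [0.0910 + 0.0086] / 0.2263 = 0.4400 ≈ 0.44
√T = √0.5 = 0.7071
φ(d₁) = φ(0.44) = 0.3621
e^(−qT) = e^(−0.041·0.5) = 0.9797
vega = S·e^(−qT)·φ(d₁)·√T = 460·0.9797·0.3621·0.7071 = 115.3879

115.39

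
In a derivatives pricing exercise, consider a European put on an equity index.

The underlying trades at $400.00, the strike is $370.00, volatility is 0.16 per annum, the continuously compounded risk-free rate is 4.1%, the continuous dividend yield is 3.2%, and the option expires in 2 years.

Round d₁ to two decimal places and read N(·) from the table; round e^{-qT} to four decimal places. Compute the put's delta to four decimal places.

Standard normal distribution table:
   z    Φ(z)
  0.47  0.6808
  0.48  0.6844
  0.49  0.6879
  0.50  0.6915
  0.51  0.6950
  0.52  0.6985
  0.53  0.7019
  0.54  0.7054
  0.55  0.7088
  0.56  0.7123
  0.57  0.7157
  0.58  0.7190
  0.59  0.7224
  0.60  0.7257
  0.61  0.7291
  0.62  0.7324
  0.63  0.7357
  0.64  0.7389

-0.2763

σ√T = 0.16 × 1.4142 = 0.2263
ln(S/K) + (r − q + σ²/2)T = ln(400/370) + (0.041 − 0.032 + 0.16²/2)·2 = 0.0780 + 0.0436 = 0.1216
d₁ = 0.1216 / 0.2263 = 0.5372 which rounds to 0.54
N(d₁) = N(0.54) = 0.7054
Δ_put = e^(−qT)·(N(d₁) − 1) = 0.9380·(0.7054 − 1) = -0.2763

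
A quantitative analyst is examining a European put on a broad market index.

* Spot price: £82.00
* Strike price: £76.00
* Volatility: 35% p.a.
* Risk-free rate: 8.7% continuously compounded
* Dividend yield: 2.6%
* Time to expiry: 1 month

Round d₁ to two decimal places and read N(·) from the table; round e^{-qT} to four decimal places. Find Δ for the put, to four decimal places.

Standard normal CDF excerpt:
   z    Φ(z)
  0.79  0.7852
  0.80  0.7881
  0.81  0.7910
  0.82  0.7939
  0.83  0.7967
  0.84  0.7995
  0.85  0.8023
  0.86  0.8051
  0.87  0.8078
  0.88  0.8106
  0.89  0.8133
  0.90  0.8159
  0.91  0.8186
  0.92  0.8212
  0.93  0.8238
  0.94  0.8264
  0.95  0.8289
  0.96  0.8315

-0.1973

T = 0.08333;  σ√T = 0.1010
ln(S/K) + (r − q + σ²/2)T = ln(82/76) + (0.087 − 0.026 + 0.35²/2)·0.08333 = 0.0760 + 0.0102 = 0.0862
d₁ = 0.0862 / 0.1010 = 0.8529 ⇒ 0.85
N(d₁) = N(0.85) = 0.8023
Δ_put = e^(−qT)·(N(d₁) − 1) = 0.9978·(0.8023 − 1) = -0.1973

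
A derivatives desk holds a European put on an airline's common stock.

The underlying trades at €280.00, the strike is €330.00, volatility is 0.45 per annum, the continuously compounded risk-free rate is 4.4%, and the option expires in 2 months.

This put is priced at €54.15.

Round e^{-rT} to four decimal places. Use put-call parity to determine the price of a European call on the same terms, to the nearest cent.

€6.56

e^(−rT) = e^(−0.044·0.1667) = 0.9927
Put-call parity: C − P = S − K·e^(−rT) = 280 − 330·0.9927 = 280 − 327.5910 = -47.5910
C = P + (C − P) = 54.15 + (-47.5910) = 6.5590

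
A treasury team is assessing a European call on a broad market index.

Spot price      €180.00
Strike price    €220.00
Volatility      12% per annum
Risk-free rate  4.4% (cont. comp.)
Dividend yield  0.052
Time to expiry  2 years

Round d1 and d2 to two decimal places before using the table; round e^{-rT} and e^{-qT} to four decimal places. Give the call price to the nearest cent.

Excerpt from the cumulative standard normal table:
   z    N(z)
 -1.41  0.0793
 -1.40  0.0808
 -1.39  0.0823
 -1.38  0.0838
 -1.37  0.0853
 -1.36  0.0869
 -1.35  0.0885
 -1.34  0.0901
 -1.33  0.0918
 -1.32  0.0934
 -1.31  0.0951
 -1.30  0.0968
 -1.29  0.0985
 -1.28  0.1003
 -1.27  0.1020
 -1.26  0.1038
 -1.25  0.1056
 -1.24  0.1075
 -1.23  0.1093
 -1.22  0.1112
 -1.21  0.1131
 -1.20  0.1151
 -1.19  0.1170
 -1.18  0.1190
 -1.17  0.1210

€1.47

T = 2;  σ√T = 0.1697
d₁ = [ln(180/220) + (0.044 − 0.052 + 0.12²/2)·2] / 0.1697 = [-0.2007 − 0.0016] / 0.1697 = -1.1919 which rounds to -1.19
d₂ = d₁ − σ√T = -1.1919 − 0.1697 = -1.3616 which rounds to -1.36
e^(−qT) = e^(−0.052·2) = 0.9012;  e^(−rT) = e^(−0.044·2) = 0.9158
N(d₁) = N(-1.19) = 0.1170;  N(d₂) = N(-1.36) = 0.0869
C = 180·0.9012·0.1170 − 220·0.9158·0.0869 = 18.9793 − 17.5083 = 1.4710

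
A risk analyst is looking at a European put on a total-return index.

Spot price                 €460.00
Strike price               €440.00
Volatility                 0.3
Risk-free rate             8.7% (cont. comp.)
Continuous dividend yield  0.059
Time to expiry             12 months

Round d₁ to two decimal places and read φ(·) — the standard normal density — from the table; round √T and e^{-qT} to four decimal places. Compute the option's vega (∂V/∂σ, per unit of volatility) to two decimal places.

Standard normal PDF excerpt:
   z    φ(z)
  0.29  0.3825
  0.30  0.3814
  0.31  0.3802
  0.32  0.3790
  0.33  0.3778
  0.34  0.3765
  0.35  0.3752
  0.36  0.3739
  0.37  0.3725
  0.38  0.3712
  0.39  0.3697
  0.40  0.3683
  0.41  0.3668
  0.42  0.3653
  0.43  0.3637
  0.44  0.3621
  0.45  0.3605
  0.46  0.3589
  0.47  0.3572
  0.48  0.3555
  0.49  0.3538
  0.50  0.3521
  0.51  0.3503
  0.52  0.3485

T = 1;  σ√T = 0.3000
d₁ = [ln(460/440) + (0.087 − 0.059 + ½·0.3²)·1] / (σ√T) = (0.0445 + 0.0730) / 0.3000 = 0.3915 which rounds to 0.39
√T = √1 = 1.0000
φ(d₁) = φ(0.39) = 0.3697
e^(−qT) = e^(−0.059·1) = 0.9427
vega = S·e^(−qT)·φ(d₁)·√T = 460·0.9427·0.3697·1.0000 = 160.3174

160.32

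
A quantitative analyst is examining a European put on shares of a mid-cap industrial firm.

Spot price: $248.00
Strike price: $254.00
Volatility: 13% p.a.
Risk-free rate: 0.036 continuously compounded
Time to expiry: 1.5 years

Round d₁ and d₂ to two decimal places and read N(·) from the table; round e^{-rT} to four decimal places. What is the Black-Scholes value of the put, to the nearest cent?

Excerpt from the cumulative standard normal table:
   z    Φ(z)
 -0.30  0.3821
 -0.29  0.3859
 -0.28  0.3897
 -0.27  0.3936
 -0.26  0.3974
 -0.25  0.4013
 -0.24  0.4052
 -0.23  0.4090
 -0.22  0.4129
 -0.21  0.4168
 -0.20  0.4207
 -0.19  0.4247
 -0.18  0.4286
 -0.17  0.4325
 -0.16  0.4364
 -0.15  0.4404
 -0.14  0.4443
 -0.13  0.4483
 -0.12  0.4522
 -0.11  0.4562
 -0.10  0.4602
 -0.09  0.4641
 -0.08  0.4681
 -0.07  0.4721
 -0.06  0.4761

$12.17

σ√T = 0.13 × 1.2247 = 0.1592
d₁ = [ln(248/254) + (0.036 + 0.13²/2)·1.5] / 0.1592 = [-0.0239 + 0.0667] / 0.1592 = 0.2686 → 0.27
d₂ = d₁ − σ√T = 0.2686 − 0.1592 = 0.1094 → 0.11
e^(−rT) = e^(−0.036·1.5) = 0.9474
P = 254·0.9474·N(-0.11) − 248·N(-0.27) = 254·0.9474·0.4562 − 248·0.3936 = 109.7798 − 97.6128 = 12.1670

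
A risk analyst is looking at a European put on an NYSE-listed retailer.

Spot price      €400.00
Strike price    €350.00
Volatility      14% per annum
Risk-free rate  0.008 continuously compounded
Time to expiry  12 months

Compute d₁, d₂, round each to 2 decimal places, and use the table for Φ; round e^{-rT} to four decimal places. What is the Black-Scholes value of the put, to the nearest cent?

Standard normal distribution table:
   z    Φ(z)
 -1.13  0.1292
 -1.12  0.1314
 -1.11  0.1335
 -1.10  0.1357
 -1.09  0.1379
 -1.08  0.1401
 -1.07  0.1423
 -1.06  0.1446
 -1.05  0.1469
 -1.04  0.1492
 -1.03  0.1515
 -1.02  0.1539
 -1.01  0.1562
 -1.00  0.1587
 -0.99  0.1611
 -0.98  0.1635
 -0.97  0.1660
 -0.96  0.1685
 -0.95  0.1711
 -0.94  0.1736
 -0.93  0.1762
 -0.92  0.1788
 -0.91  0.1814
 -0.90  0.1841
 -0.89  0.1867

€4.23

σ√T = 0.14·√1 = 0.1400
ln(S/K) + (r + σ²/2)T = ln(400/350) + (0.008 + 0.14²/2)·1 = 0.1335 + 0.0178 = 0.1513
d₁ = 0.1513 / 0.1400 = 1.0809 → 1.08
d₂ = d₁ − σ√T = 1.0809 − 0.1400 = 0.9409 → 0.94
e^(−rT) = e^(−0.008·1) = 0.9920
N(−d₂) = N(-0.94) = 0.1736;  N(−d₁) = N(-1.08) = 0.1401
P = 350·0.9920·0.1736 − 400·0.1401 = 60.2739 − 56.0400 = 4.2339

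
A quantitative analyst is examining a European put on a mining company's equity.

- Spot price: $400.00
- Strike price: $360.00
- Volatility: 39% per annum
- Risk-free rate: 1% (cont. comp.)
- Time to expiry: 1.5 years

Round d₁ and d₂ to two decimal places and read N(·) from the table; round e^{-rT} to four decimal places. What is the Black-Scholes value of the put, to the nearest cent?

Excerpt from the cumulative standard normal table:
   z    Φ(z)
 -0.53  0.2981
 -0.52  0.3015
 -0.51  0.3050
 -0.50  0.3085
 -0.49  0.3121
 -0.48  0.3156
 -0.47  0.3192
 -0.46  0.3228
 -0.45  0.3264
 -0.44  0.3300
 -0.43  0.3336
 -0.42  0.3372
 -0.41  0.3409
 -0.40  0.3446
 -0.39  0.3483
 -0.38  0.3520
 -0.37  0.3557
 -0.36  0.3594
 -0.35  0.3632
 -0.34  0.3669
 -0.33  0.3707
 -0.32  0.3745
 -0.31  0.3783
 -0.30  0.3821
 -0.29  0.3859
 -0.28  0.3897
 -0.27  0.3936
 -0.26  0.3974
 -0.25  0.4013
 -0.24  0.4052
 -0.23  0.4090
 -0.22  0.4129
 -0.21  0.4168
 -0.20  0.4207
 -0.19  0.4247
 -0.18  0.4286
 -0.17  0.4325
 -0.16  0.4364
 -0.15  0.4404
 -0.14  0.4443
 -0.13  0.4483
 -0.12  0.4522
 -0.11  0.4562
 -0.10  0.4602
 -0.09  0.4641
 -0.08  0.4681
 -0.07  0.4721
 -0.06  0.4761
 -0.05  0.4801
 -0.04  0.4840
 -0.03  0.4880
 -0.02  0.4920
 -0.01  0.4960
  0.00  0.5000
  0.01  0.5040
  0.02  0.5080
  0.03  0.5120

T = 1.5;  σ√T = 0.4777
d₁ = [ln(400/360) + (0.01 + 0.39²/2)·1.5] / 0.4777 = [0.1054 + 0.1291] / 0.4777 = 0.4908 ⇒ 0.49
d₂ = d₁ − σ√T = 0.4908 − 0.4777 = 0.0132 ⇒ 0.01
exp(−rT) = exp(−0.01·1.5) = 0.9851
N(−d₂) = N(-0.01) = 0.4960;  N(−d₁) = N(-0.49) = 0.3121
P = 360·0.9851·0.4960 − 400·0.3121 = 175.8995 − 124.8400 = 51.0595

$51.06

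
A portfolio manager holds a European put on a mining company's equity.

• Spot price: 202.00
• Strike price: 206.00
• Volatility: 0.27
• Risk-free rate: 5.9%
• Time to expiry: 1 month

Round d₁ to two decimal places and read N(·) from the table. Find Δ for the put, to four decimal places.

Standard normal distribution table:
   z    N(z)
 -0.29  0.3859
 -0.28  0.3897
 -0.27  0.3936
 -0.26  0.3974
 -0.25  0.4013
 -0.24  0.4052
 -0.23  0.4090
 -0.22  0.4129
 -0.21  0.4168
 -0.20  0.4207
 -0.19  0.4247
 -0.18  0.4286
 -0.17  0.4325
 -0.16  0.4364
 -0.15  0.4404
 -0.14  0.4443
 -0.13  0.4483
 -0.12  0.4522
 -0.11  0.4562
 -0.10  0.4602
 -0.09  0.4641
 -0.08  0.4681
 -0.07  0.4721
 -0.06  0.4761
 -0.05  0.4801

-0.5596

σ√T = 0.27 × 0.2887 = 0.0779
d₁ = [ln(202/206) + (0.059 + 0.27²/2)·0.08333] / 0.0779 = [-0.0196 + 0.0080] / 0.0779 = -0.1495 ⇒ -0.15
N(d₁) = N(-0.15) = 0.4404
Δ_put = N(d₁) − 1 = 0.4404 − 1 = -0.5596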